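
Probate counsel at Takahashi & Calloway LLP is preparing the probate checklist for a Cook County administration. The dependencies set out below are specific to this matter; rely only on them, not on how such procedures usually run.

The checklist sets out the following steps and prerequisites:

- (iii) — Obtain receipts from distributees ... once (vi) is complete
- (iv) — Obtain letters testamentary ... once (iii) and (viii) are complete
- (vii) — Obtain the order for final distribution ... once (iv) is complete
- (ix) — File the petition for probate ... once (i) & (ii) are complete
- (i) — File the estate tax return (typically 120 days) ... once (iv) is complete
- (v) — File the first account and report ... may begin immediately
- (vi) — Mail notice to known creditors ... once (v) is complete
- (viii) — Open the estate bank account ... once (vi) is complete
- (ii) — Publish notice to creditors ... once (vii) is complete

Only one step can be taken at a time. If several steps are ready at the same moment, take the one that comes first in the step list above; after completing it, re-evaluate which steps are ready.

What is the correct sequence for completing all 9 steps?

Only (v) has no prerequisites, so it is first.
(vi) needed (v), now all done → (vi).
Now (iii) and (viii) have their prerequisites met. (iii) is listed earlier, so (iii) next.
(viii) needed (vi), now all done → (viii).
(iv) needed (iii) and (viii), now all done → (iv).
Now (vii) and (i) have their prerequisites met. (vii) is listed earlier, so (vii) next.
(i) and (ii) are both available; (i) is listed earlier → (i).
(ii) needed (vii), now all done → (ii).
(ix) needed (i) and (ii), now all done → (ix).

(v), (vi), (iii), (viii), (iv), (vii), (i), (ii), (ix)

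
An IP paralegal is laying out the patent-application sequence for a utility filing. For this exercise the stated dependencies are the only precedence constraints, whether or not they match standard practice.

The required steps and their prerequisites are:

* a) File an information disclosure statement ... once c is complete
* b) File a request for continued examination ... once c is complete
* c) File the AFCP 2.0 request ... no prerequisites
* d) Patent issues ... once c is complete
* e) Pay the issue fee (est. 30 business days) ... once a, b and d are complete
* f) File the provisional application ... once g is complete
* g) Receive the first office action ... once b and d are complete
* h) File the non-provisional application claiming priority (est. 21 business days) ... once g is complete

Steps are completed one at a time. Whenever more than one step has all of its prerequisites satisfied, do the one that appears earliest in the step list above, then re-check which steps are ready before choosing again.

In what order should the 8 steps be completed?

Only c has no prerequisites, so it is first.
Ready: a, b and d. a is listed earlier → a.
Ready: b and d. b is listed earlier → b.
d is the only step now ready → d.
Ready: e and g. e is listed earlier → e.
g needed b and d, now all done → g.
Ready: f and h. f is listed earlier → f.
h is the only step now ready → h.

c, a, b, d, e, g, f, h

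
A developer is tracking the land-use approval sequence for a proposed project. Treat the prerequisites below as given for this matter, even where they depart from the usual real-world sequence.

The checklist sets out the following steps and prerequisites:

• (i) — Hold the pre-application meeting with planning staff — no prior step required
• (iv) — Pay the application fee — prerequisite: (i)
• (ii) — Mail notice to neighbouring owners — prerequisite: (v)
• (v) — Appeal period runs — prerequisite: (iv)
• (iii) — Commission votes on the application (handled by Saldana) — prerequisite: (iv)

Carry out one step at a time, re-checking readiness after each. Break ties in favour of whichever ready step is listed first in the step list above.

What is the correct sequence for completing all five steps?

(i) (iv) (v) (ii) (iii)

(i) has no prerequisites → (i) first.
(iv) is the only step now ready → (iv).
Now (v) and (iii) have their prerequisites met. (v) is listed earlier, so (v) next.
Ready: (ii) and (iii). (ii) is listed earlier → (ii).
(iii) needed (iv), now all done → (iii).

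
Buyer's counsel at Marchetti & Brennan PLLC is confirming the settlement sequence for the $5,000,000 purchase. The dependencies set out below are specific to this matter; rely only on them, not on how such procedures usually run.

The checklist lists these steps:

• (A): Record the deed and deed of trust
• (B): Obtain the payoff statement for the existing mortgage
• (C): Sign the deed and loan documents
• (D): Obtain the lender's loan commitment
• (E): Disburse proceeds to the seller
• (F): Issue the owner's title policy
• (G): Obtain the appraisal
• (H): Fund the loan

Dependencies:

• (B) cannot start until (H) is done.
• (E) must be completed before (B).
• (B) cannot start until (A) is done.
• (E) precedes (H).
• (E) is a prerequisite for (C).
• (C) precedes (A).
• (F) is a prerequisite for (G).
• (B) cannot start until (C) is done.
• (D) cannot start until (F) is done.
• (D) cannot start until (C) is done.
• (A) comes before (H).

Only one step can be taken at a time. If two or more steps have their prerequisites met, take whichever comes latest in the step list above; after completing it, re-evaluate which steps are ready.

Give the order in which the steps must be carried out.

(F) and (E) have no prerequisites; (F) is listed later, so (F) is first.
(G) now also ready, so the ready set is {(G), (E)}; (G) is listed later → (G).
(E) is the only step now ready → (E).
(C) is the only step now ready → (C).
Now (D) and (A) have their prerequisites met. (D) is listed later, so (D) next.
That leaves (A) as the only ready step → (A).
(H) is the only step now ready → (H).
(B) needed (H), (E), (C) and (A), now all done → (B).

(F), (G), (E), (C), (D), (A), (H), (B)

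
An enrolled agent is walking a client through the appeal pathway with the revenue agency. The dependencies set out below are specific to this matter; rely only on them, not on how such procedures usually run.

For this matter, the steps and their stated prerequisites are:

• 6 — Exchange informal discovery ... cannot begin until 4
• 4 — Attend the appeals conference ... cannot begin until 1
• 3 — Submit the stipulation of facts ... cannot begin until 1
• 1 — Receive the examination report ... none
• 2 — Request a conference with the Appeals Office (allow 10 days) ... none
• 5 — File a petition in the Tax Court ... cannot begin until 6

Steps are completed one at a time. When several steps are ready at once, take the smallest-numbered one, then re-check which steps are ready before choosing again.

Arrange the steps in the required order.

Nothing is required for 1 and 2. 1 has the earlier label → 1 first.
3 and 4 now also ready, so the ready set is {2, 3, 4}; 2 has the earlier label → 2.
Ready: 3 and 4. 3 has the earlier label → 3.
Next only 4 has its prerequisites met → 4.
That leaves 6 as the only ready step → 6.
5 needed 6, now all done → 5.

1, 2, 3, 4, 6, 5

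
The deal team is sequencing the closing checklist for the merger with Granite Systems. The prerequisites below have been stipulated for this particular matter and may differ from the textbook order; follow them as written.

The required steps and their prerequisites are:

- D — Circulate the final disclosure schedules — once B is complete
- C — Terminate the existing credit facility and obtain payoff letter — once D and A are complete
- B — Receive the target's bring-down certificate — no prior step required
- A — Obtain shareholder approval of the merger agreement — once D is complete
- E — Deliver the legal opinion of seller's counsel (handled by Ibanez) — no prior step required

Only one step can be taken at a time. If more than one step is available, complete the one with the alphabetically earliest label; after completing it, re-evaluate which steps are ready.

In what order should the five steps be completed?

Nothing is required for B and E. B has the earlier label → B first.
Now D and E have their prerequisites met. D has the earlier label, so D next.
Now A and E have their prerequisites met. A has the earlier label, so A next.
C now also ready, so the ready set is {C, E}; C has the earlier label → C.
Next only E has its prerequisites met → E.

B → D → A → C → E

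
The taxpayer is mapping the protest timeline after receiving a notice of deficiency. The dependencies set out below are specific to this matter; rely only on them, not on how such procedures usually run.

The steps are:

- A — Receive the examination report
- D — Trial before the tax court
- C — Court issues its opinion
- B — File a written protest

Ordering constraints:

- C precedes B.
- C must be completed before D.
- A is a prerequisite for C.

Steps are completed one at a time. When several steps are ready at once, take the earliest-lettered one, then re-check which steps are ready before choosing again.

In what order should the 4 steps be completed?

Only A has no prerequisites, so it is first.
C needed A, now all done → C.
Now B and D have their prerequisites met. B has the earlier label, so B next.
D needed C, now all done → D.

A → C → B → D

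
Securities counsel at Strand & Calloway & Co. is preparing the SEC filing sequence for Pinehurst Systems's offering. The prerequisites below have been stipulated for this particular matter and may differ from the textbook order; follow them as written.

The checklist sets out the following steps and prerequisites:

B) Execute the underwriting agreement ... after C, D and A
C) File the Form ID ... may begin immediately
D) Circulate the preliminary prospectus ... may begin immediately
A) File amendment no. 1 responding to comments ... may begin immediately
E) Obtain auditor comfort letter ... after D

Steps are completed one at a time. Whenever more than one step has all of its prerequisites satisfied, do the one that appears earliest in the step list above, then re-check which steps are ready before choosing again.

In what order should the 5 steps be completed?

C, D, A, B, E

Nothing is required for C, D and A. C is listed earlier → C first.
D and A are both available; D is listed earlier → D.
E now also ready, so the ready set is {A, E}; A is listed earlier → A.
B now also ready, so the ready set is {B, E}; B is listed earlier → B.
E needed D, now all done → E.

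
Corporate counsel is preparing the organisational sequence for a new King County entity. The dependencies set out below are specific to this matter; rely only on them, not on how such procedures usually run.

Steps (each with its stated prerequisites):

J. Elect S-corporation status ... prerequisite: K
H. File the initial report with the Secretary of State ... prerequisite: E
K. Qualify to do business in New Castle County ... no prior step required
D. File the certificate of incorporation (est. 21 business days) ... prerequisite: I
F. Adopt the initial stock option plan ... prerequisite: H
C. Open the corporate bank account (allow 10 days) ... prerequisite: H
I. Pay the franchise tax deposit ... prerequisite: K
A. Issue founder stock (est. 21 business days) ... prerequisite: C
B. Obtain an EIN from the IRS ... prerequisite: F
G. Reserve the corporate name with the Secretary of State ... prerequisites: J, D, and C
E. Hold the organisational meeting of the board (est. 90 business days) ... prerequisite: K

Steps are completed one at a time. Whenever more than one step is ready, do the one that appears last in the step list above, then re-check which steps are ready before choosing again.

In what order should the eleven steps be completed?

Only K has no prerequisites, so it is first.
Now E, I and J have their prerequisites met. E is listed later, so E next.
H now also ready, so the ready set is {I, H, J}; I is listed later → I.
D now also ready, so the ready set is {D, H, J}; D is listed later → D.
Now H and J have their prerequisites met. H is listed later, so H next.
Ready: C, F and J. C is listed later → C.
A now also ready, so the ready set is {A, F, J}; A is listed later → A.
Now F and J have their prerequisites met. F is listed later, so F next.
B now also ready, so the ready set is {B, J}; B is listed later → B.
J needed K, now all done → J.
G needed C, D and J, now all done → G.

K E I D H C A F B J G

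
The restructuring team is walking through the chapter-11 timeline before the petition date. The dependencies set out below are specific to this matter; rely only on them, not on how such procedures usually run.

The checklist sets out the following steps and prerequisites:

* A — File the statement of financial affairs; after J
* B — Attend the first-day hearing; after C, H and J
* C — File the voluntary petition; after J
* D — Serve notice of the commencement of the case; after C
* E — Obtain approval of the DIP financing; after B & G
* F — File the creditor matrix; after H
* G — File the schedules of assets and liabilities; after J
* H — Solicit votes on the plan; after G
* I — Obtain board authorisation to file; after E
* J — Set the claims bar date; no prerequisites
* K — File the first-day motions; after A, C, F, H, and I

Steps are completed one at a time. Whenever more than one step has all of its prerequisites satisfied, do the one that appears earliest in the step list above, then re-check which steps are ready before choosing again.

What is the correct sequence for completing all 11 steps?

J is the only step with nothing outstanding, so it goes first.
Ready: A, C and G. A is listed earlier → A.
Ready: C and G. C is listed earlier → C.
D now also ready, so the ready set is {D, G}; D is listed earlier → D.
That leaves G as the only ready step → G.
That leaves H as the only ready step → H.
B and F are both available; B is listed earlier → B.
E now also ready, so the ready set is {E, F}; E is listed earlier → E.
Now F and I have their prerequisites met. F is listed earlier, so F next.
I needed E, now all done → I.
That leaves K as the only ready step → K.

J A C D G H B E F I K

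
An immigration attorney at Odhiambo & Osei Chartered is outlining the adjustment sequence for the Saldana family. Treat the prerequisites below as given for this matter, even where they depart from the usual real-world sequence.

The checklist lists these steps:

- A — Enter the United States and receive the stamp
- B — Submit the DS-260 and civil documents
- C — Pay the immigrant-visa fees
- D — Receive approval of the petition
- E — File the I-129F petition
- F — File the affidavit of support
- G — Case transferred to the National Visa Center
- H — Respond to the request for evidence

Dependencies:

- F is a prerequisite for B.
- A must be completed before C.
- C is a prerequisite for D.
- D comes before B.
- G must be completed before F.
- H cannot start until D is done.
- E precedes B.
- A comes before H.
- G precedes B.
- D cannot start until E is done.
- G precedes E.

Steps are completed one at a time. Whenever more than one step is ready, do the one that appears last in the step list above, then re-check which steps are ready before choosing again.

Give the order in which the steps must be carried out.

G → F → E → A → C → D → H → B

Nothing is required for G and A. G is listed later → G first.
F and E now also ready, so the ready set is {F, E, A}; F is listed later → F.
Now E and A have their prerequisites met. E is listed later, so E next.
A is the only step now ready → A.
That leaves C as the only ready step → C.
Next only D has its prerequisites met → D.
Now H and B have their prerequisites met. H is listed later, so H next.
Next only B has its prerequisites met → B.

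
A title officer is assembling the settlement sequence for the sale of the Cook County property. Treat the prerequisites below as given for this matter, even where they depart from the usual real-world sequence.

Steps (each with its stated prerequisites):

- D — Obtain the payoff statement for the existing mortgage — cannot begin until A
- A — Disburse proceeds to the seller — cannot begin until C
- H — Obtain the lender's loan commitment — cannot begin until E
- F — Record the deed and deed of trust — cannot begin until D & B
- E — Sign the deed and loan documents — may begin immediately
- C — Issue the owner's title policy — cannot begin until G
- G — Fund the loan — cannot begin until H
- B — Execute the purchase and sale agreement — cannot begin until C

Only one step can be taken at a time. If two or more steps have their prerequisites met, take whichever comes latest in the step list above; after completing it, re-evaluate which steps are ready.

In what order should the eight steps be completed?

E has no prerequisites → E first.
H is the only step now ready → H.
Next only G has its prerequisites met → G.
C needed G, now all done → C.
Ready: B and A. B is listed later → B.
A needed C, now all done → A.
D is the only step now ready → D.
F is the only step now ready → F.

E, H, G, C, B, A, D, F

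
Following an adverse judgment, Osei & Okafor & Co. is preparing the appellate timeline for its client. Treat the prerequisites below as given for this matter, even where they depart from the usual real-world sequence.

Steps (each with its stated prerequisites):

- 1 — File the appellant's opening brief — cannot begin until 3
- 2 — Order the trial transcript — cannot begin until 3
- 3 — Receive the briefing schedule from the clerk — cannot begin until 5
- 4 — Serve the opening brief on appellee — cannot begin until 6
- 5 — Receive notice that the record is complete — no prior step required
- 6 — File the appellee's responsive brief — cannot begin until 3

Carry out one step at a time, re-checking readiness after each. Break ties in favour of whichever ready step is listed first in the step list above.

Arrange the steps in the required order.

5 is the only step with nothing outstanding, so it goes first.
3 needed 5, now all done → 3.
Ready: 1, 2 and 6. 1 is listed earlier → 1.
Now 2 and 6 have their prerequisites met. 2 is listed earlier, so 2 next.
6 needed 3, now all done → 6.
4 is the only step now ready → 4.

5, 3, 1, 2, 6, 4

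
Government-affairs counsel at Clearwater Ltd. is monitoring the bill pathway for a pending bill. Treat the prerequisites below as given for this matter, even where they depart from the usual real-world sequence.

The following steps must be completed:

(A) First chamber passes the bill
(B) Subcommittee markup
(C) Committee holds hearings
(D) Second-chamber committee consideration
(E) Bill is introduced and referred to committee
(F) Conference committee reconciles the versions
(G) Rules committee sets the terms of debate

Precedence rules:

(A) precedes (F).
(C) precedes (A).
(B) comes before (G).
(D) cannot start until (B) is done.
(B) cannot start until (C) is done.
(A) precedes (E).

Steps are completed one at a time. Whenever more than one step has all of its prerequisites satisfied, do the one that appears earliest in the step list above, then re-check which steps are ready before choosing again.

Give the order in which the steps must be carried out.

(C) is the only step with nothing outstanding, so it goes first.
(A) and (B) are both available; (A) is listed earlier → (A).
(E) and (F) now also ready, so the ready set is {(B), (E), (F)}; (B) is listed earlier → (B).
Now (D), (E), (F) and (G) have their prerequisites met. (D) is listed earlier, so (D) next.
(E), (F) and (G) are all available; (E) is listed earlier → (E).
Now (F) and (G) have their prerequisites met. (F) is listed earlier, so (F) next.
That leaves (G) as the only ready step → (G).

(C) → (A) → (B) → (D) → (E) → (F) → (G)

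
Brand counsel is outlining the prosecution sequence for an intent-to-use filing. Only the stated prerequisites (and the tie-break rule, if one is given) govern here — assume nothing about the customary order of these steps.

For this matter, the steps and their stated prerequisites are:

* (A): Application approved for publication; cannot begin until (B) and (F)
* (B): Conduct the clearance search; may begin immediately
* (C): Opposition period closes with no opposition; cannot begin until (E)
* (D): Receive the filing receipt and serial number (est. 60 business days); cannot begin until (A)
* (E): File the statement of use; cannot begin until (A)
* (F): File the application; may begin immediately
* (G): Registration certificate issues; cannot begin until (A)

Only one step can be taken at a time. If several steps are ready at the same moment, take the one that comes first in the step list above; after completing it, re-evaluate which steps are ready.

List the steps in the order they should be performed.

(B) → (F) → (A) → (D) → (E) → (C) → (G)

(B) and (F) have no prerequisites; (B) is listed earlier, so (B) is first.
Next only (F) has its prerequisites met → (F).
Next only (A) has its prerequisites met → (A).
(D), (E) and (G) are all available; (D) is listed earlier → (D).
Ready: (E) and (G). (E) is listed earlier → (E).
Ready: (C) and (G). (C) is listed earlier → (C).
(G) is the only step now ready → (G).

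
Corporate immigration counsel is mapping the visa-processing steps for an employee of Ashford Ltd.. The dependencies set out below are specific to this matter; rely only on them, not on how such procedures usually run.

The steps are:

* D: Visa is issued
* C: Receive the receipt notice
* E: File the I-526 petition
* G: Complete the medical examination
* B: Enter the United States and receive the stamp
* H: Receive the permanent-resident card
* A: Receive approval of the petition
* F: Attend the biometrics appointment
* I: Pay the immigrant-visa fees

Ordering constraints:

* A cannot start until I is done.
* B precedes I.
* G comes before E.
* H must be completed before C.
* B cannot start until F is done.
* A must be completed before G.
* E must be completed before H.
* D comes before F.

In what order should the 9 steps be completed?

D, F, B, I, A, G, E, H, C

Only D has no prerequisites, so it is first.
Next only F has its prerequisites met → F.
B needed F, now all done → B.
I needed B, now all done → I.
A needed I, now all done → A.
That leaves G as the only ready step → G.
Next only E has its prerequisites met → E.
H is the only step now ready → H.
C needed H, now all done → C.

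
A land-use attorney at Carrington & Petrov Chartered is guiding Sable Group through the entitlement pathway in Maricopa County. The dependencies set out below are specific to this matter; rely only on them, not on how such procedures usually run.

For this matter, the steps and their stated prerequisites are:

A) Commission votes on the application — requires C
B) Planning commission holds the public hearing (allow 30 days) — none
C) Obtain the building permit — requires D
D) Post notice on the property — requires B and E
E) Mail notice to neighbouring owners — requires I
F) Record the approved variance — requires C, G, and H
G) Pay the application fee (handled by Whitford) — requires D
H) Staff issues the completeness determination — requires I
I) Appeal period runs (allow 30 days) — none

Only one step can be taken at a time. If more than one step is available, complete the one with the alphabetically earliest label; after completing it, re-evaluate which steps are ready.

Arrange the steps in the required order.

B and I have no prerequisites; B has the earlier label, so B is first.
That leaves I as the only ready step → I.
Ready: E and H. E has the earlier label → E.
D now also ready, so the ready set is {D, H}; D has the earlier label → D.
C, G and H are all available; C has the earlier label → C.
Now A, G and H have their prerequisites met. A has the earlier label, so A next.
Now G and H have their prerequisites met. G has the earlier label, so G next.
That leaves H as the only ready step → H.
That leaves F as the only ready step → F.

B → I → E → D → C → A → G → H → F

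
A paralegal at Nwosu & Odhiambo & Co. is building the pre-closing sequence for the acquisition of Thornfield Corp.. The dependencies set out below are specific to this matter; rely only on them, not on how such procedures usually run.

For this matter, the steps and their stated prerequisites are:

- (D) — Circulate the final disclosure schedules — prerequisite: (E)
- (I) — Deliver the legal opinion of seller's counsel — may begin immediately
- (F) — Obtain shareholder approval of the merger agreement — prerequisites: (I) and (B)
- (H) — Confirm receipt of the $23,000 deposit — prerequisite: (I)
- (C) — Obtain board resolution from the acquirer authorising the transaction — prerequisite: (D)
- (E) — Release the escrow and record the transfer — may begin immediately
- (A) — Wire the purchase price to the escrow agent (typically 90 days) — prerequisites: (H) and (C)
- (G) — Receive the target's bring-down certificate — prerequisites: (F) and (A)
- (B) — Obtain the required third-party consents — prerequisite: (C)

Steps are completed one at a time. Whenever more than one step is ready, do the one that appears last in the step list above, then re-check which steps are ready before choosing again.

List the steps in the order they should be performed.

(E) → (I) → (H) → (D) → (C) → (B) → (A) → (F) → (G)

(E) and (I) have no prerequisites; (E) is listed later, so (E) is first.
(D) now also ready, so the ready set is {(I), (D)}; (I) is listed later → (I).
(H) now also ready, so the ready set is {(H), (D)}; (H) is listed later → (H).
(D) needed (E), now all done → (D).
(C) needed (D), now all done → (C).
Now (B) and (A) have their prerequisites met. (B) is listed later, so (B) next.
(A) and (F) are both available; (A) is listed later → (A).
(F) needed (B) and (I), now all done → (F).
(G) needed (A) and (F), now all done → (G).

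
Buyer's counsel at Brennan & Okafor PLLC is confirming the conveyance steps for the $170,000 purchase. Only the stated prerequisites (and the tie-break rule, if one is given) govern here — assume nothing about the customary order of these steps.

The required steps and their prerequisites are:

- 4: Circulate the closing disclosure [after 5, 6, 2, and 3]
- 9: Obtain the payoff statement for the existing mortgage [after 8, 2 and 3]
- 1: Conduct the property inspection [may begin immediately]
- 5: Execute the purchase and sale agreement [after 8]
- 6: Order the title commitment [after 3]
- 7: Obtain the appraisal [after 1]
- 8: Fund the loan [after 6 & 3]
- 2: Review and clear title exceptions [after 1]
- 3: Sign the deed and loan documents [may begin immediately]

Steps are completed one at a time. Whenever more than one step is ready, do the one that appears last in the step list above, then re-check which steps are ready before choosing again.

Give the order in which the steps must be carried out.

3, 6, 8, 5, 1, 2, 7, 9, 4

Nothing is required for 3 and 1. 3 is listed later → 3 first.
6 now also ready, so the ready set is {6, 1}; 6 is listed later → 6.
8 now also ready, so the ready set is {8, 1}; 8 is listed later → 8.
5 and 1 are both available; 5 is listed later → 5.
That leaves 1 as the only ready step → 1.
Ready: 2 and 7. 2 is listed later → 2.
Ready: 7, 9 and 4. 7 is listed later → 7.
Now 9 and 4 have their prerequisites met. 9 is listed later, so 9 next.
That leaves 4 as the only ready step → 4.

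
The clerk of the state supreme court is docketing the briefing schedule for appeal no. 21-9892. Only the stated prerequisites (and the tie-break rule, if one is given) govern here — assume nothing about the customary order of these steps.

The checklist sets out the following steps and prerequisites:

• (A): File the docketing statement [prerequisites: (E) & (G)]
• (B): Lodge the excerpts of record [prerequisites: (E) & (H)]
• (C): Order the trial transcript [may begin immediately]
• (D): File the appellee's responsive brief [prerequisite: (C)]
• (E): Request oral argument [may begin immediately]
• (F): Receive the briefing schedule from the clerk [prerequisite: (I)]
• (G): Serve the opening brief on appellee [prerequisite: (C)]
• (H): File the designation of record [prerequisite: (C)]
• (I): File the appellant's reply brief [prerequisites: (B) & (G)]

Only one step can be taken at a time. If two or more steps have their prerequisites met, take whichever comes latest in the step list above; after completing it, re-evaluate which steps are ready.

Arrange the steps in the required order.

(E) (C) (H) (G) (D) (B) (I) (F) (A)

(E) and (C) have no prerequisites; (E) is listed later, so (E) is first.
That leaves (C) as the only ready step → (C).
(H), (G) and (D) are all available; (H) is listed later → (H).
(B) now also ready, so the ready set is {(G), (D), (B)}; (G) is listed later → (G).
(D), (B) and (A) are all available; (D) is listed later → (D).
Ready: (B) and (A). (B) is listed later → (B).
Now (I) and (A) have their prerequisites met. (I) is listed later, so (I) next.
Now (F) and (A) have their prerequisites met. (F) is listed later, so (F) next.
That leaves (A) as the only ready step → (A).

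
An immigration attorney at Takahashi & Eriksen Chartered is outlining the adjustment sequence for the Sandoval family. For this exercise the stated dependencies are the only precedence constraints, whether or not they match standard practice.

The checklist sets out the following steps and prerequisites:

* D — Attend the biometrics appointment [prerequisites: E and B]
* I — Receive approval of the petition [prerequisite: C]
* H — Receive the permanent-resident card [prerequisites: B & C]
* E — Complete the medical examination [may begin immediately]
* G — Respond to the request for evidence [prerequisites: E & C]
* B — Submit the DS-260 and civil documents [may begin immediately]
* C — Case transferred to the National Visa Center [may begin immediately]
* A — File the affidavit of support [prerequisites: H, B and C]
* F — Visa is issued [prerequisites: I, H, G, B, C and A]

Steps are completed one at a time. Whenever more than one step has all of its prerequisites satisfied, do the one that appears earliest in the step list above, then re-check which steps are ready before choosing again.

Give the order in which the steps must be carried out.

Nothing is required for E, B and C. E is listed earlier → E first.
B and C are both available; B is listed earlier → B.
D and C are both available; D is listed earlier → D.
C is the only step now ready → C.
Ready: I, H and G. I is listed earlier → I.
Now H and G have their prerequisites met. H is listed earlier, so H next.
Ready: G and A. G is listed earlier → G.
A needed H, B and C, now all done → A.
F needed I, H, G, B, C and A, now all done → F.

E, B, D, C, I, H, G, A, F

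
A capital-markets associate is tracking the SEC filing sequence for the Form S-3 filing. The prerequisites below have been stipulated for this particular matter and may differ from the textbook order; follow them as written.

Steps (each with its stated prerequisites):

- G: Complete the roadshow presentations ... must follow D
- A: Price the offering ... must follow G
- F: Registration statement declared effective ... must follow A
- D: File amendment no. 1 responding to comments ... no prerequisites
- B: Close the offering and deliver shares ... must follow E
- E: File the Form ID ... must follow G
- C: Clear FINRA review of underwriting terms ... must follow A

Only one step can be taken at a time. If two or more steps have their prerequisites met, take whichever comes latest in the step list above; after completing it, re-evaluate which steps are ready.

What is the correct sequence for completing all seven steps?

D, G, E, B, A, C, F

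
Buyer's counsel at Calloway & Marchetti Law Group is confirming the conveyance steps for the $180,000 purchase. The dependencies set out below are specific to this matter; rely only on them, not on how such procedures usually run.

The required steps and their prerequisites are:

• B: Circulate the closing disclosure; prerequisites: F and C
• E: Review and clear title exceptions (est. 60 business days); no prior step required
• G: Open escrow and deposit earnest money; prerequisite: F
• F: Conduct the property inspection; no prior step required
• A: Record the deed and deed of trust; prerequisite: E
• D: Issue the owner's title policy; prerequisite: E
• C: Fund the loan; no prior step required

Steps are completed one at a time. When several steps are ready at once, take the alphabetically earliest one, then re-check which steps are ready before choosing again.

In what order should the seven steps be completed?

C → E → A → D → F → B → G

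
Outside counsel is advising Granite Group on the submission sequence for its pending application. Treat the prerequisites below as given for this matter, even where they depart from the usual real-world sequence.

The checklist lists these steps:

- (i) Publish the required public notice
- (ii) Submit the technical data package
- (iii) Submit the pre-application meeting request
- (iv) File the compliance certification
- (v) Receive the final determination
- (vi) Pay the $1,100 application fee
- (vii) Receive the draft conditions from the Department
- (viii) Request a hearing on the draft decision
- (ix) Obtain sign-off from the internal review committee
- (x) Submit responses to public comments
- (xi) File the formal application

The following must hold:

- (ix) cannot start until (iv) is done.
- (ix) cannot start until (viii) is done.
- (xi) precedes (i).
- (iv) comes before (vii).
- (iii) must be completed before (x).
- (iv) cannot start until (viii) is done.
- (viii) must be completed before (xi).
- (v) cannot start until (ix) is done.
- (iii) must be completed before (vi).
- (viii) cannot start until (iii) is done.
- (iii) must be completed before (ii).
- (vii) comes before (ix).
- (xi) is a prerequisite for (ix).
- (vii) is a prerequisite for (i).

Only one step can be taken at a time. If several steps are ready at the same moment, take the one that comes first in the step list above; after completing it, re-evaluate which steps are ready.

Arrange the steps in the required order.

Only (iii) has no prerequisites, so it is first.
(ii), (vi), (viii) and (x) are all available; (ii) is listed earlier → (ii).
Ready: (vi), (viii) and (x). (vi) is listed earlier → (vi).
Now (viii) and (x) have their prerequisites met. (viii) is listed earlier, so (viii) next.
Ready: (iv), (x) and (xi). (iv) is listed earlier → (iv).
Ready: (vii), (x) and (xi). (vii) is listed earlier → (vii).
(x) and (xi) are both available; (x) is listed earlier → (x).
(xi) is the only step now ready → (xi).
Now (i) and (ix) have their prerequisites met. (i) is listed earlier, so (i) next.
Next only (ix) has its prerequisites met → (ix).
Next only (v) has its prerequisites met → (v).

(iii) (ii) (vi) (viii) (iv) (vii) (x) (xi) (i) (ix) (v)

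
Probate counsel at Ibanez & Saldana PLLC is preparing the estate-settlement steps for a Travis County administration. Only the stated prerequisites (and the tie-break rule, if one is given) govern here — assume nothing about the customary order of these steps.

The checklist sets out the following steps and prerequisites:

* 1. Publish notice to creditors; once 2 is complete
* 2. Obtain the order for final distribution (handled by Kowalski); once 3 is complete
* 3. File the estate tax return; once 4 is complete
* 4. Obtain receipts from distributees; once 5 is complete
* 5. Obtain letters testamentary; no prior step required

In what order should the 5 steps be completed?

5 has no prerequisites → 5 first.
That leaves 4 as the only ready step → 4.
That leaves 3 as the only ready step → 3.
That leaves 2 as the only ready step → 2.
1 is the only step now ready → 1.

5 → 4 → 3 → 2 → 1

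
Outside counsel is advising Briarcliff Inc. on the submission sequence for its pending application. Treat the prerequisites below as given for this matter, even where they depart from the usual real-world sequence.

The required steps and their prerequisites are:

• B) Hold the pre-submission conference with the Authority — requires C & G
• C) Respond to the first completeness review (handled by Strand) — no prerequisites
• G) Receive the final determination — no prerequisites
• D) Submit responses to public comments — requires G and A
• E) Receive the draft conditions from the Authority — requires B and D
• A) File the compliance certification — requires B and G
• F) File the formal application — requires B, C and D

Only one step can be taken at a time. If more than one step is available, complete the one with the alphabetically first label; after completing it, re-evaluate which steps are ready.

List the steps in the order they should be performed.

C and G have no prerequisites; C has the earlier label, so C is first.
That leaves G as the only ready step → G.
B needed C and G, now all done → B.
A is the only step now ready → A.
D needed A and G, now all done → D.
E and F are both available; E has the earlier label → E.
F needed B, C and D, now all done → F.

C → G → B → A → D → E → F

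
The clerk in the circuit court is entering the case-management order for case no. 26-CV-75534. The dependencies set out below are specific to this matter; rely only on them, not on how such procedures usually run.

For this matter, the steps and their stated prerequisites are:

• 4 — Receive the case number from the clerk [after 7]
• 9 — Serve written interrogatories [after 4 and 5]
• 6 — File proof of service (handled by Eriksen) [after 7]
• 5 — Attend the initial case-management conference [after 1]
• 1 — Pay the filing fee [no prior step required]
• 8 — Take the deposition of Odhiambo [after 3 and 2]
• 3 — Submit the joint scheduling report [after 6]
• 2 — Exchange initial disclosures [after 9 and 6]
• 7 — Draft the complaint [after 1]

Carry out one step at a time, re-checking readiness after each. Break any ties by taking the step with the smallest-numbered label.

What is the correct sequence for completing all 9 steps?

1 → 5 → 7 → 4 → 6 → 3 → 9 → 2 → 8

1 has no prerequisites → 1 first.
Now 5 and 7 have their prerequisites met. 5 has the earlier label, so 5 next.
7 needed 1, now all done → 7.
Ready: 4 and 6. 4 has the earlier label → 4.
Now 6 and 9 have their prerequisites met. 6 has the earlier label, so 6 next.
Ready: 3 and 9. 3 has the earlier label → 3.
Next only 9 has its prerequisites met → 9.
2 needed 6 and 9, now all done → 2.
8 is the only step now ready → 8.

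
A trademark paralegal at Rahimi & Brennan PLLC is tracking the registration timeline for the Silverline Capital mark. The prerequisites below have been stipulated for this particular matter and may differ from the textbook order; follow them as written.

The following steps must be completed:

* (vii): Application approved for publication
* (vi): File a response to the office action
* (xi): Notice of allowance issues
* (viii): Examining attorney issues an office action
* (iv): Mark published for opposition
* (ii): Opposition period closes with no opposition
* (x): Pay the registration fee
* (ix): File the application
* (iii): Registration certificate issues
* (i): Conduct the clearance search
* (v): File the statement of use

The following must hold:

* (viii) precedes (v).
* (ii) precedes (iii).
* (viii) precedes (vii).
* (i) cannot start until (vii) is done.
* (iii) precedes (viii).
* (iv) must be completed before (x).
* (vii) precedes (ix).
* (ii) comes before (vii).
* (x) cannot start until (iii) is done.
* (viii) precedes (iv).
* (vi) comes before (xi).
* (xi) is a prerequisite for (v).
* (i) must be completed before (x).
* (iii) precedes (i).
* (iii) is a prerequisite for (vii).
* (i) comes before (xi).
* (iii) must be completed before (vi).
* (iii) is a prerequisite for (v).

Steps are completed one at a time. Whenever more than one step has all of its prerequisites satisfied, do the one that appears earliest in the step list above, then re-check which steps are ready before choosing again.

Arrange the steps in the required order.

(ii) is the only step with nothing outstanding, so it goes first.
That leaves (iii) as the only ready step → (iii).
Ready: (vi) and (viii). (vi) is listed earlier → (vi).
(viii) is the only step now ready → (viii).
(vii) and (iv) are both available; (vii) is listed earlier → (vii).
Ready: (iv), (ix) and (i). (iv) is listed earlier → (iv).
Now (ix) and (i) have their prerequisites met. (ix) is listed earlier, so (ix) next.
(i) needed (vii) and (iii), now all done → (i).
Now (xi) and (x) have their prerequisites met. (xi) is listed earlier, so (xi) next.
(x) and (v) are both available; (x) is listed earlier → (x).
That leaves (v) as the only ready step → (v).

(ii) → (iii) → (vi) → (viii) → (vii) → (iv) → (ix) → (i) → (xi) → (x) → (v)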